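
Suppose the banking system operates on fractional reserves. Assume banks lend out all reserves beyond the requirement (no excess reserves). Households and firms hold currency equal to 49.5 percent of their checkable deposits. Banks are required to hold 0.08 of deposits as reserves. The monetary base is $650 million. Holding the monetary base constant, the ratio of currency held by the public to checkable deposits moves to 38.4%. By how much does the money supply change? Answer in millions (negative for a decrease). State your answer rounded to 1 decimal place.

$248.8 million

Initially m₁ = (1 + 0.495) / (0.08 + 0.495) = 2.6, so M₁ = 2.6 × 650 = 1690 million.
After the change m₂ = (1 + 0.384) / (0.08 + 0.384) ≈ 2.98276, so M₂ = 2.98276 × 650 = 1938.794 million.
ΔM = M₂ − M₁ = 1938.794 − 1690 = 248.794 million.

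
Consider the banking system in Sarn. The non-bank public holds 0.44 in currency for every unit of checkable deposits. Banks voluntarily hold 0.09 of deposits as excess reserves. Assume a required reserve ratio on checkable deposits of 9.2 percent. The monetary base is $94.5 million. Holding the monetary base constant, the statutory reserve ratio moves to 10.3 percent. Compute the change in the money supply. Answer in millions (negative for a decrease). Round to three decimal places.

-3.802 million

Initially m₁ = (1 + 0.44) / (0.092 + 0.09 + 0.44) ≈ 2.315113, so M₁ = 2.315113 × 94.5 ≈ 218.7782 million.
After the change m₂ = (1 + 0.44) / (0.103 + 0.09 + 0.44) ≈ 2.274882, so M₂ = 2.274882 × 94.5 ≈ 214.9763 million.
ΔM = M₂ − M₁ = 214.9763 − 218.7782 = -3.8019 million.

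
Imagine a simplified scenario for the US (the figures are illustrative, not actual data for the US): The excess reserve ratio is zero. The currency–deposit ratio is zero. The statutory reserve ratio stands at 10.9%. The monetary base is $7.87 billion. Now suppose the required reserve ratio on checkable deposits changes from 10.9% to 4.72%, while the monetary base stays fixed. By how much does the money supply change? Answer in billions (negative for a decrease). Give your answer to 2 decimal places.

$94.54 billion

Initially m₁ = 1 / (0.109) ≈ 9.1743, so M₁ = 9.1743 × 7.87 ≈ 72.2017 billion.
After the change m₂ = 1 / (0.0472) ≈ 21.1864, so M₂ = 21.1864 × 7.87 ≈ 166.737 billion.
ΔM = M₂ − M₁ = 166.737 − 72.2017 = 94.5353 billion.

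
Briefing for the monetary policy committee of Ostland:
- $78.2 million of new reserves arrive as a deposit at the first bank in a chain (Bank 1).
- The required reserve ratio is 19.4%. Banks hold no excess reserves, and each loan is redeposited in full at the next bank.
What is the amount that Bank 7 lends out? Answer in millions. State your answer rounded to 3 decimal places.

$17.280 million

Each bank lends a fraction (1 − rr) = 0.8060 of the deposit it receives, so Bank 7 receives 78.2·0.8060^6 and lends 78.2·0.8060^7 ≈ 17.2803 million.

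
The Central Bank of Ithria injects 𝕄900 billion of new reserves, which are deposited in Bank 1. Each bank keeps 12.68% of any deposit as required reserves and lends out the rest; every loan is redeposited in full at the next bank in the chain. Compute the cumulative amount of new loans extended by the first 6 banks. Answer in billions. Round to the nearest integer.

𝕄3450 billion

Bank i lends (1 − rr)^i of the original deposit: Bank 1 lends 900·0.8732 = 785.8800, Bank 2 lends 900·0.8732² ≈ 686.2304, and so on.
Summing a geometric series: total = 900·[0.8732·(1 − 0.8732^6) / (1 − 0.8732)] ≈ 3450.4079 billion.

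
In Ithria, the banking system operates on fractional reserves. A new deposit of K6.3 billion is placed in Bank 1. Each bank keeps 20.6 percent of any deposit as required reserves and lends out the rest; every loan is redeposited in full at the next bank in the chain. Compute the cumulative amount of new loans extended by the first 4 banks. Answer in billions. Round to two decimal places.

K14.63 billion

Bank i lends (1 − rr)^i of the original deposit: Bank 1 lends 6.3·0.7940 = 5.0022, Bank 2 lends 6.3·0.7940² ≈ 3.9717, and so on.
Summing a geometric series: total = 6.3·[0.7940·(1 − 0.7940^4) / (1 − 0.7940)] ≈ 14.6314 billion.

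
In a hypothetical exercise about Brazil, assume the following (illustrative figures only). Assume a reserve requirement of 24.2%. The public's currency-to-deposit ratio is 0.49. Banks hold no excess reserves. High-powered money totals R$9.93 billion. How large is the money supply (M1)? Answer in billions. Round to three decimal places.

R$20.213 billion

The money multiplier is m = (1 + c) / (rr + c) = (1 + 0.49) / (0.242 + 0.49) ≈ 2.03552.
So M = m × MB = 2.03552 × 9.93 ≈ 20.2127 billion.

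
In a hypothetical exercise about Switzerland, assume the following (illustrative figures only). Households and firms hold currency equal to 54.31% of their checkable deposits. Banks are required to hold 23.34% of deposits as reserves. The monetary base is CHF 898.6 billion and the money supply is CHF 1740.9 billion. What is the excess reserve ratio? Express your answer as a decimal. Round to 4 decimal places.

0.0200

Using m = M/MB = 1740.9/898.6 ≈ 1.937347. Since m = (1 + c)/(c + rr + e), the denominator satisfies c + rr + e = (1 + c)/m = (1 + 0.5431) / 1.937347 ≈ 0.796502.
With c = 0.5431 and rr = 0.2334, the excess reserve ratio is 0.796502 − 0.5431 − 0.2334 = 0.020002.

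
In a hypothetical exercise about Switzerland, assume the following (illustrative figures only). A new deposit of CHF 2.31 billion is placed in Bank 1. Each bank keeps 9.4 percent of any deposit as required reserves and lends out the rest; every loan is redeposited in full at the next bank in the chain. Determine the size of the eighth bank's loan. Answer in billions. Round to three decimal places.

CHF 1.049 billion

Each bank lends a fraction (1 − rr) = 0.9060 of the deposit it receives, so Bank 8 receives 2.31·0.9060^7 and lends 2.31·0.9060^8 ≈ 1.0487 billion.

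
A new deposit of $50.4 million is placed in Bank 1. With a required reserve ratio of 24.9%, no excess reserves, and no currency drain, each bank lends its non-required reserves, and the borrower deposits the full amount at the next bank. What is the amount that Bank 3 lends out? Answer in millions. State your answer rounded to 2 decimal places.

$21.35 million

Each bank lends a fraction (1 − rr) = 0.7510 of the deposit it receives, so Bank 3 receives 50.4·0.7510^2 and lends 50.4·0.7510^3 ≈ 21.3477 million.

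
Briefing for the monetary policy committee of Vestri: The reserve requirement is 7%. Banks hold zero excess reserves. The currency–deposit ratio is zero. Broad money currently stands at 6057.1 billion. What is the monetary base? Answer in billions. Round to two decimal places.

424.00 billion

With no currency drain and no excess reserves, the money multiplier is m = 1/rr = 1/0.07 ≈ 14.2857143.
The monetary base is MB = M / m = 6057.1 / 14.2857143 ≈ 423.997 billion.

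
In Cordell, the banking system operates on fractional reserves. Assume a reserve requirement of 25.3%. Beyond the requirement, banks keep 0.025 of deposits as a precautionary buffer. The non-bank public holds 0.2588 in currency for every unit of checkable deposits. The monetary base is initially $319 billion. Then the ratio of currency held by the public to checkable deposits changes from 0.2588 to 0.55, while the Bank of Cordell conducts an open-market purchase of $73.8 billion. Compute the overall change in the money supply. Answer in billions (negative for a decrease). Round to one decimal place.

Before: m₁ = (1 + 0.2588) / (0.253 + 0.025 + 0.2588) ≈ 2.34501, MB₁ = 319, so M₁ = 2.34501 × 319 ≈ 748.0582 billion.
After: m₂ = (1 + 0.55) / (0.253 + 0.025 + 0.55) ≈ 1.87198, MB₂ = 319 + 73.8 = 392.8, so M₂ = 1.87198 × 392.8 ≈ 735.3137 billion.
ΔM = M₂ − M₁ = 735.3137 − 748.0582 = -12.7445 billion.

-12.7 billion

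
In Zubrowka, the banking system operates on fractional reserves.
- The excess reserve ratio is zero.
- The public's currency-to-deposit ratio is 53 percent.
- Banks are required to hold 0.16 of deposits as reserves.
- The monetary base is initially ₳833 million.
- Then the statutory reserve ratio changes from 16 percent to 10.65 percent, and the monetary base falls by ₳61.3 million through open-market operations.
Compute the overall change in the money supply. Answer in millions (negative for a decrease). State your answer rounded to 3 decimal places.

₳7.903 million

Before: m₁ = (1 + 0.53) / (0.16 + 0.53) ≈ 2.2173913, MB₁ = 833, so M₁ = 2.2173913 × 833 ≈ 1847.087 million.
After: m₂ = (1 + 0.53) / (0.1065 + 0.53) ≈ 2.4037706, MB₂ = 833 − 61.3 = 771.7, so M₂ = 2.4037706 × 771.7 ≈ 1854.9898 million.
ΔM = M₂ − M₁ = 1854.9898 − 1847.087 = 7.9028 million.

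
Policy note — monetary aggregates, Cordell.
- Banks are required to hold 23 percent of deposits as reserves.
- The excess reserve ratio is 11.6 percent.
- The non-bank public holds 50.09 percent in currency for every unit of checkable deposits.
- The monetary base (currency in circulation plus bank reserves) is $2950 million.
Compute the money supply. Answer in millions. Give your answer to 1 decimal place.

The money multiplier is m = (1 + c) / (rr + e + c) = (1 + 0.5009) / (0.23 + 0.116 + 0.5009) ≈ 1.772228.
So M = m × MB = 1.772228 × 2950 = 5228.0726 million.

$5228.1 million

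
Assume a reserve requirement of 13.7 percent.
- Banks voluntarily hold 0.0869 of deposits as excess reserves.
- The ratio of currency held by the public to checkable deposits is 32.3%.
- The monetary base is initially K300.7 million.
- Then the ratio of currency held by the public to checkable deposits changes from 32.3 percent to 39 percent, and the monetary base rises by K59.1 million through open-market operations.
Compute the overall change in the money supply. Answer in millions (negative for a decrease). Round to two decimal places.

Before: m₁ = (1 + 0.323) / (0.137 + 0.0869 + 0.323) ≈ 2.419089, MB₁ = 300.7, so M₁ = 2.419089 × 300.7 ≈ 727.4201 million.
After: m₂ = (1 + 0.39) / (0.137 + 0.0869 + 0.39) ≈ 2.264212, MB₂ = 300.7 + 59.1 = 359.8, so M₂ = 2.264212 × 359.8 ≈ 814.6635 million.
ΔM = M₂ − M₁ = 814.6635 − 727.4201 = 87.2434 million.

K87.24 million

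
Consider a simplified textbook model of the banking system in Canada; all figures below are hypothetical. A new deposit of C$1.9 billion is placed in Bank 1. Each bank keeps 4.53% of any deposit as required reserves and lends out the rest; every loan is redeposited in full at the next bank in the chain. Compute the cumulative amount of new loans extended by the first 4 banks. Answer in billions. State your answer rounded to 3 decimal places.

C$6.777 billion

Bank i lends (1 − rr)^i of the original deposit: Bank 1 lends 1.9·0.9547 ≈ 1.8139, Bank 2 lends 1.9·0.9547² ≈ 1.7318, and so on.
Summing a geometric series: total = 1.9·[0.9547·(1 − 0.9547^4) / (1 − 0.9547)] ≈ 6.7774 billion.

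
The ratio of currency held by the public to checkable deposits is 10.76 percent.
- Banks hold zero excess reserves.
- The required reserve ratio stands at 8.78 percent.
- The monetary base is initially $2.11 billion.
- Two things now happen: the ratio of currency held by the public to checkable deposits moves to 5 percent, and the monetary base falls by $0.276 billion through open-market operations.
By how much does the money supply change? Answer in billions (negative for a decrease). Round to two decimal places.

$2.01 billion

Before: m₁ = (1 + 0.1076) / (0.0878 + 0.1076) ≈ 5.6684, MB₁ = 2.11, so M₁ = 5.6684 × 2.11 ≈ 11.9603 billion.
After: m₂ = (1 + 0.05) / (0.0878 + 0.05) ≈ 7.6197, MB₂ = 2.11 − 0.276 = 1.834, so M₂ = 7.6197 × 1.834 ≈ 13.9745 billion.
ΔM = M₂ − M₁ = 13.9745 − 11.9603 = 2.0142 billion.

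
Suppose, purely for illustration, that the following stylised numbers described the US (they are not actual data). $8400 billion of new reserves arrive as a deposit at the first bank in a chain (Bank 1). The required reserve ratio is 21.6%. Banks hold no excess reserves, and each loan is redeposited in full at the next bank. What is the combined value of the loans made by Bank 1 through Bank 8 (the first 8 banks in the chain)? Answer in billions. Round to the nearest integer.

Bank i lends (1 − rr)^i of the original deposit: Bank 1 lends 8400·0.7840 = 6585.6000, Bank 2 lends 8400·0.7840² = 5163.1104, and so on.
Summing a geometric series: total = 8400·[0.7840·(1 − 0.7840^8) / (1 − 0.7840)] ≈ 26137.0772 billion.

$26137 billion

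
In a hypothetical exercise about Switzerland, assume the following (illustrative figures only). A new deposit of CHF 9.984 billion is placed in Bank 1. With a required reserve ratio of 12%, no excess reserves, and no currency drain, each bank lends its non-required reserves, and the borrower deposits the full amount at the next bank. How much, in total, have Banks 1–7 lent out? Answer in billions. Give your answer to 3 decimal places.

Bank i lends (1 − rr)^i of the original deposit: Bank 1 lends 9.984·0.8800 ≈ 8.7859, Bank 2 lends 9.984·0.8800² ≈ 7.7316, and so on.
Summing a geometric series: total = 9.984·[0.8800·(1 − 0.8800^7) / (1 − 0.8800)] ≈ 43.2944 billion.

CHF 43.294 billion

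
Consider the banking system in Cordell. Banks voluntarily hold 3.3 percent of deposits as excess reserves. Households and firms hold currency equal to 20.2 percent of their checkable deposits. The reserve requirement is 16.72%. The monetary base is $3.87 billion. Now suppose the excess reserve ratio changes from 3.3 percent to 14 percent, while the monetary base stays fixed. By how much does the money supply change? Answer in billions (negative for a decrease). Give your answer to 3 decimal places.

-2.430 billion

Initially m₁ = (1 + 0.202) / (0.1672 + 0.033 + 0.202) ≈ 2.98856, so M₁ = 2.98856 × 3.87 ≈ 11.5657 billion.
After the change m₂ = (1 + 0.202) / (0.1672 + 0.14 + 0.202) ≈ 2.36057, so M₂ = 2.36057 × 3.87 ≈ 9.1354 billion.
ΔM = M₂ − M₁ = 9.1354 − 11.5657 = -2.4303 billion.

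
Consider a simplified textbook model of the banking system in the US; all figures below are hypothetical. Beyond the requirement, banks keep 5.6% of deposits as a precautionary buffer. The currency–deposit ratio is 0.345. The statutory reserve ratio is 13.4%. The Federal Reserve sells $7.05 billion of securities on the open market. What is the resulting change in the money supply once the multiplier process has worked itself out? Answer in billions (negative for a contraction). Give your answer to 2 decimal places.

-17.72 billion

The money multiplier is m = (1 + c) / (rr + e + c) = (1 + 0.345) / (0.134 + 0.056 + 0.345) ≈ 2.5140.
The sale removes 7.05 billion of base, so ΔM = m × ΔMB = 2.5140 × (−7.05) = -17.7237 billion.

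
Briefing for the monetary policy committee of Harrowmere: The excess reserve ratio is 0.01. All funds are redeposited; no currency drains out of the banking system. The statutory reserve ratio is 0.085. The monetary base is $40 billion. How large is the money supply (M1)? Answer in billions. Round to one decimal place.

The money multiplier is m = 1 / (rr + e) = 1 / (0.085 + 0.01) ≈ 10.5263.
So M = m × MB = 10.5263 × 40 = 421.052 billion.

$421.1 billion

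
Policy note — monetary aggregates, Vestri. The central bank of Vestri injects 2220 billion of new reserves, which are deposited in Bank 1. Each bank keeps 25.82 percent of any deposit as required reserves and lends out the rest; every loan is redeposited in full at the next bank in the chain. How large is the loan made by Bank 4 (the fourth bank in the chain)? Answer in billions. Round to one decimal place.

672.2 billion

Each bank lends a fraction (1 − rr) = 0.7418 of the deposit it receives, so Bank 4 receives 2220·0.7418^3 and lends 2220·0.7418^4 ≈ 672.2028 billion.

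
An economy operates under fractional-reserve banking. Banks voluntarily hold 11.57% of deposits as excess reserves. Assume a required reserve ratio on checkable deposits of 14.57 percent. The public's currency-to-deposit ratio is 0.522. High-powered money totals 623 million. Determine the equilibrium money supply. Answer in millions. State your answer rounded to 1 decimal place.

1210.4 million

The money multiplier is m = (1 + c) / (rr + e + c) = (1 + 0.522) / (0.1457 + 0.1157 + 0.522) ≈ 1.94281.
So M = m × MB = 1.94281 × 623 ≈ 1210.3706 million.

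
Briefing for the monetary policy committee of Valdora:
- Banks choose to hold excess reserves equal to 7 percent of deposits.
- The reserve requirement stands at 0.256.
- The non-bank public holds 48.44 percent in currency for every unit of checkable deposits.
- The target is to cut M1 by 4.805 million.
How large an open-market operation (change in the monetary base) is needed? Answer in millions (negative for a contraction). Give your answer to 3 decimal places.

The money multiplier is m = (1 + c) / (rr + e + c) = (1 + 0.4844) / (0.256 + 0.07 + 0.4844) ≈ 1.83169.
ΔMB = ΔM / m = (−4.805) / 1.83169 ≈ -2.6233 million.

-2.623 million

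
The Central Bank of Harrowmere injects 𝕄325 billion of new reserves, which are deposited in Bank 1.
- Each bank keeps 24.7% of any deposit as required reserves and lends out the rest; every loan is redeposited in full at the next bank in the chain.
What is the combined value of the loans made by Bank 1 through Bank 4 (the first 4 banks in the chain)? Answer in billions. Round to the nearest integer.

Bank i lends (1 − rr)^i of the original deposit: Bank 1 lends 325·0.7530 = 244.7250, Bank 2 lends 325·0.7530² ≈ 184.2779, and so on.
Summing a geometric series: total = 325·[0.7530·(1 − 0.7530^4) / (1 − 0.7530)] ≈ 672.2514 billion.

𝕄672 billion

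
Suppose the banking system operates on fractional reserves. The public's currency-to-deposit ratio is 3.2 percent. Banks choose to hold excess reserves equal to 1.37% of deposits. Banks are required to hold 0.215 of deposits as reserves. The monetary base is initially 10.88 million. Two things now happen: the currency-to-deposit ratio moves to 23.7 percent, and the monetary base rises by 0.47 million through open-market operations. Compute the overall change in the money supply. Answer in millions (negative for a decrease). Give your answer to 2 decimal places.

-12.92 million

Before: m₁ = (1 + 0.032) / (0.215 + 0.0137 + 0.032) ≈ 3.95857, MB₁ = 10.88, so M₁ = 3.95857 × 10.88 ≈ 43.0692 million.
After: m₂ = (1 + 0.237) / (0.215 + 0.0137 + 0.237) ≈ 2.65622, MB₂ = 10.88 + 0.47 = 11.35, so M₂ = 2.65622 × 11.35 ≈ 30.1481 million.
ΔM = M₂ − M₁ = 30.1481 − 43.0692 = -12.9211 million.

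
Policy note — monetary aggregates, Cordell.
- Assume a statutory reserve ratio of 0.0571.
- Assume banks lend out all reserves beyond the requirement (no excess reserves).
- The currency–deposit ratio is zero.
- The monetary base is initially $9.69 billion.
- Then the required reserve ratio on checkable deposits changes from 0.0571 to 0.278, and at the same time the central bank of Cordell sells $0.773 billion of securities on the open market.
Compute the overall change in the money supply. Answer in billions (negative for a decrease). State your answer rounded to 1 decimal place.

Before: m₁ = 1 / (0.0571) ≈ 17.5131, MB₁ = 9.69, so M₁ = 17.5131 × 9.69 ≈ 169.7019 billion.
After: m₂ = 1 / (0.278) ≈ 3.5971, MB₂ = 9.69 − 0.773 = 8.917, so M₂ = 3.5971 × 8.917 ≈ 32.0753 billion.
ΔM = M₂ − M₁ = 32.0753 − 169.7019 = -137.6266 billion.

-137.6 billion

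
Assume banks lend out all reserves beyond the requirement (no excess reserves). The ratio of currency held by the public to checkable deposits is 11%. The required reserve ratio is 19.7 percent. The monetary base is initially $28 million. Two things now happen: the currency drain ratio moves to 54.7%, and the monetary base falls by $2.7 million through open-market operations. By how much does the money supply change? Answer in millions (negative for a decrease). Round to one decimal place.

Before: m₁ = (1 + 0.11) / (0.197 + 0.11) ≈ 3.6156, MB₁ = 28, so M₁ = 3.6156 × 28 = 101.2368 million.
After: m₂ = (1 + 0.547) / (0.197 + 0.547) ≈ 2.0793, MB₂ = 28 − 2.7 = 25.3, so M₂ = 2.0793 × 25.3 ≈ 52.6063 million.
ΔM = M₂ − M₁ = 52.6063 − 101.2368 = -48.6305 million.

-48.6 million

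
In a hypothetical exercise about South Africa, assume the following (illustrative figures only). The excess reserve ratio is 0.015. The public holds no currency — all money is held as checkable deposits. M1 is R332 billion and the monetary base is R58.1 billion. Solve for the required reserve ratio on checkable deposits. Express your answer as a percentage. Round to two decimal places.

Using m = M/MB = 332/58.1 ≈ 5.714286. Since m = (1 + c)/(c + rr + e), the denominator satisfies c + rr + e = (1 + c)/m = (1 + 0) / 5.714286 ≈ 0.175000.
With c = 0 and e = 0.015, the required reserve ratio on checkable deposits is 0.175000 − 0 − 0.015 = 0.16.

16.00%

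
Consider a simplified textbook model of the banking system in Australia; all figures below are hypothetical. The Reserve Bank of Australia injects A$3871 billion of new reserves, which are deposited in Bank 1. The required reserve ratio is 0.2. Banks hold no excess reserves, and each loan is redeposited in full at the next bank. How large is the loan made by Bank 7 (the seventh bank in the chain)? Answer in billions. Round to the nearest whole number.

A$812 billion

Each bank lends a fraction (1 − rr) = 0.8000 of the deposit it receives, so Bank 7 receives 3871·0.8000^6 and lends 3871·0.8000^7 ≈ 811.8075 billion.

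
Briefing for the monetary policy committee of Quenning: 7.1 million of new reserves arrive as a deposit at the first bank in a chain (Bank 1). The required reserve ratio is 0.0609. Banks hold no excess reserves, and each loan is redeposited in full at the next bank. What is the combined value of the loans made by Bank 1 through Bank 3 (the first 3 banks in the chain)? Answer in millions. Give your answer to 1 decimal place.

18.8 million

Bank i lends (1 − rr)^i of the original deposit: Bank 1 lends 7.1·0.9391 ≈ 6.6676, Bank 2 lends 7.1·0.9391² ≈ 6.2616, and so on.
Summing a geometric series: total = 7.1·[0.9391·(1 − 0.9391^3) / (1 − 0.9391)] ≈ 18.8094 million.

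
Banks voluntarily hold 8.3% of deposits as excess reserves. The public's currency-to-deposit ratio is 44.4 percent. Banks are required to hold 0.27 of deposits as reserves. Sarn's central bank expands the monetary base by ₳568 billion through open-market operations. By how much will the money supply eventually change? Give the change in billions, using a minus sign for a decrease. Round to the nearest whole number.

₳1029 billion

The money multiplier is m = (1 + c) / (rr + e + c) = (1 + 0.444) / (0.27 + 0.083 + 0.444) ≈ 1.8118.
The purchase adds 568 billion of base, so ΔM = m × ΔMB = 1.8118 × (+568) = 1029.1024 billion.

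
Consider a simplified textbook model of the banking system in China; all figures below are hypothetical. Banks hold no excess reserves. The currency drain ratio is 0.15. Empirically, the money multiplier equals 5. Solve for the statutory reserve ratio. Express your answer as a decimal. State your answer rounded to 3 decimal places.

Using m = 5. Since m = (1 + c)/(c + rr + e), the denominator satisfies c + rr + e = (1 + c)/m = (1 + 0.15) / 5 = 0.230000.
With c = 0.15 and e = 0, the statutory reserve ratio is 0.230000 − 0.15 − 0 = 0.08.

0.080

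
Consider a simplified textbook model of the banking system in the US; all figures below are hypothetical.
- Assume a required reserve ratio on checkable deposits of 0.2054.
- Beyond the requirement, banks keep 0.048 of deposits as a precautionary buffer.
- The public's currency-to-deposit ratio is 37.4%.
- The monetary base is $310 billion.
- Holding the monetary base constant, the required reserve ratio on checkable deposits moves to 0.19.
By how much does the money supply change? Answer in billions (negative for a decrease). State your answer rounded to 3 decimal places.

$17.083 billion

Initially m₁ = (1 + 0.374) / (0.2054 + 0.048 + 0.374) ≈ 2.1899904, so M₁ = 2.1899904 × 310 ≈ 678.897 billion.
After the change m₂ = (1 + 0.374) / (0.19 + 0.048 + 0.374) ≈ 2.2450980, so M₂ = 2.2450980 × 310 ≈ 695.9804 billion.
ΔM = M₂ − M₁ = 695.9804 − 678.897 = 17.0834 billion.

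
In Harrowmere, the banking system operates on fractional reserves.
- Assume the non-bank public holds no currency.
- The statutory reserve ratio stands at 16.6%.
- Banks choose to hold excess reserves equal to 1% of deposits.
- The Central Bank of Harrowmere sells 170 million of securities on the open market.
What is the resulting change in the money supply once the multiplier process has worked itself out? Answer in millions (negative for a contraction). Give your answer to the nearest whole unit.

The money multiplier is m = 1 / (rr + e) = 1 / (0.166 + 0.01) ≈ 5.6818.
The sale removes 170 million of base, so ΔM = m × ΔMB = 5.6818 × (−170) = -965.906 million.

-966 million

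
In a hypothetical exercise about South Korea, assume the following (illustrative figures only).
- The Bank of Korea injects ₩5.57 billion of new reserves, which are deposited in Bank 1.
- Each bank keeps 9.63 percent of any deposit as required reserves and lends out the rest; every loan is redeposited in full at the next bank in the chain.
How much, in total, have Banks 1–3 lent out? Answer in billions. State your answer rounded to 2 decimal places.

Bank i lends (1 − rr)^i of the original deposit: Bank 1 lends 5.57·0.9037 ≈ 5.0336, Bank 2 lends 5.57·0.9037² ≈ 4.5489, and so on.
Summing a geometric series: total = 5.57·[0.9037·(1 − 0.9037^3) / (1 − 0.9037)] ≈ 13.6933 billion.

₩13.69 billion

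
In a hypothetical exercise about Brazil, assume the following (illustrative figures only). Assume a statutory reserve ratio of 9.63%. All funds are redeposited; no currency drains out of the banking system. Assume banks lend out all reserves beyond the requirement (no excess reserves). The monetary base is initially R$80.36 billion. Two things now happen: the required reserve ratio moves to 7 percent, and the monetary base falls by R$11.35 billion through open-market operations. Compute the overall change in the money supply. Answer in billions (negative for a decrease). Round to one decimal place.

R$151.4 billion

Before: m₁ = 1 / (0.0963) ≈ 10.3842, MB₁ = 80.36, so M₁ = 10.3842 × 80.36 ≈ 834.4743 billion.
After: m₂ = 1 / (0.07) ≈ 14.2857, MB₂ = 80.36 − 11.35 = 69.01, so M₂ = 14.2857 × 69.01 ≈ 985.8562 billion.
ΔM = M₂ − M₁ = 985.8562 − 834.4743 = 151.3819 billion.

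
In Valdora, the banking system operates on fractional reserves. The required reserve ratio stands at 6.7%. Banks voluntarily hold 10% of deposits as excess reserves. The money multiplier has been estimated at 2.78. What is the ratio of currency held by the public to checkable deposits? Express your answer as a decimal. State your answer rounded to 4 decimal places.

0.3010

Using m = 2.78. From m = (1 + c)/(c + rr + e), rearranging gives 1 + c = m·(c + rr + e), so c·(1 − m) = m·(rr + e) − 1.
Hence c = [m·(rr + e) − 1]/(1 − m) = [2.78 × (0.067 + 0.1) − 1] / (1 − 2.78) ≈ 0.300978.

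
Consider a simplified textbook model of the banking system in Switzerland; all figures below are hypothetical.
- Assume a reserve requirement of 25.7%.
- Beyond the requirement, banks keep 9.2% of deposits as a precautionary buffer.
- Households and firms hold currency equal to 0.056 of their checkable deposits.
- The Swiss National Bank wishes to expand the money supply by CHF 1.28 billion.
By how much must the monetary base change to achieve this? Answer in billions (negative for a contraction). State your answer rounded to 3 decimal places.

CHF 0.491 billion

The money multiplier is m = (1 + c) / (rr + e + c) = (1 + 0.056) / (0.257 + 0.092 + 0.056) ≈ 2.60741.
ΔMB = ΔM / m = (+1.28) / 2.60741 ≈ 0.4909 billion.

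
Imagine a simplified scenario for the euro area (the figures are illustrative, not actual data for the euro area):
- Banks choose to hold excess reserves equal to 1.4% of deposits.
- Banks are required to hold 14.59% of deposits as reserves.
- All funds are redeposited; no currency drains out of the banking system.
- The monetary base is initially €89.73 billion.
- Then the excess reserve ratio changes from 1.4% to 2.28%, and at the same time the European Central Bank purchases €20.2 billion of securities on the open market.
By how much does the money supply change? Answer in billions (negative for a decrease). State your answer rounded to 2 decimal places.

Before: m₁ = 1 / (0.1459 + 0.014) ≈ 6.253909, MB₁ = 89.73, so M₁ = 6.253909 × 89.73 ≈ 561.1633 billion.
After: m₂ = 1 / (0.1459 + 0.0228) ≈ 5.927682, MB₂ = 89.73 + 20.2 = 109.93, so M₂ = 5.927682 × 109.93 ≈ 651.6301 billion.
ΔM = M₂ − M₁ = 651.6301 − 561.1633 = 90.4668 billion.

€90.47 billion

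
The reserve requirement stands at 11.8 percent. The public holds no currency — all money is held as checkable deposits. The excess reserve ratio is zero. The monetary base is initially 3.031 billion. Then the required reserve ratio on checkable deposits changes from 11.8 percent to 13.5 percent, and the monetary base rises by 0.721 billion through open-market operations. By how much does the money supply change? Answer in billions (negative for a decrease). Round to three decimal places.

2.106 billion

Before: m₁ = 1 / (0.118) ≈ 8.47458, MB₁ = 3.031, so M₁ = 8.47458 × 3.031 ≈ 25.6865 billion.
After: m₂ = 1 / (0.135) ≈ 7.40741, MB₂ = 3.031 + 0.721 = 3.752, so M₂ = 7.40741 × 3.752 ≈ 27.7926 billion.
ΔM = M₂ − M₁ = 27.7926 − 25.6865 = 2.1061 billion.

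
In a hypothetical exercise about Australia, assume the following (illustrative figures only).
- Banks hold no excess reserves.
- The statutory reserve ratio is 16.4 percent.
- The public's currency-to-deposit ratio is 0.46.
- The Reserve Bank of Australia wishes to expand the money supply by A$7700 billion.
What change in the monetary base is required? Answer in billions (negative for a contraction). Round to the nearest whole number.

A$3291 billion

The money multiplier is m = (1 + c) / (rr + c) = (1 + 0.46) / (0.164 + 0.46) ≈ 2.33974.
ΔMB = ΔM / m = (+7700) / 2.33974 ≈ 3290.964 billion.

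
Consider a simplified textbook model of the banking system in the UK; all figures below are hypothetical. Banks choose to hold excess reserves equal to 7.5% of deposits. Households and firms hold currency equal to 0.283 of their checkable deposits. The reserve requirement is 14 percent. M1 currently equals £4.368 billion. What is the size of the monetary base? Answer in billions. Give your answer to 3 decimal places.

£1.695 billion

The money multiplier is m = (1 + c) / (rr + e + c) = (1 + 0.283) / (0.14 + 0.075 + 0.283) ≈ 2.57631.
MB = M / m = 4.368 / 2.57631 ≈ 1.6954 billion.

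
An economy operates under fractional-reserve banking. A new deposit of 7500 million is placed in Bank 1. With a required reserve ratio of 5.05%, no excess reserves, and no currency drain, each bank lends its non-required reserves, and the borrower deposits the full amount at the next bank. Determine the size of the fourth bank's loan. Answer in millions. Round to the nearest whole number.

6096 million

Each bank lends a fraction (1 − rr) = 0.9495 of the deposit it receives, so Bank 4 receives 7500·0.9495^3 and lends 7500·0.9495^4 ≈ 6095.9464 million.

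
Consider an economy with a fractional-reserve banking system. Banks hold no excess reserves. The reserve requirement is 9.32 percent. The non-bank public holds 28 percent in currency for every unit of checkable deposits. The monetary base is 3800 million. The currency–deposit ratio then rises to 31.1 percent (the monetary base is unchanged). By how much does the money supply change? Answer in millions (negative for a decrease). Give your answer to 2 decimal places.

Initially m₁ = (1 + 0.28) / (0.0932 + 0.28) ≈ 3.4297964, so M₁ = 3.4297964 × 3800 ≈ 13033.2263 million.
After the change m₂ = (1 + 0.311) / (0.0932 + 0.311) ≈ 3.2434438, so M₂ = 3.2434438 × 3800 ≈ 12325.0864 million.
ΔM = M₂ − M₁ = 12325.0864 − 13033.2263 = -708.1399 million.

-708.14 million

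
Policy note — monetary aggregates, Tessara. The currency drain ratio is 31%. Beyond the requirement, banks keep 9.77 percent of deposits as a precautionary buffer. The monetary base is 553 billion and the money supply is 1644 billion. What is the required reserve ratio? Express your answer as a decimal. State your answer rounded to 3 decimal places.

Using m = M/MB = 1644/553 ≈ 2.972875. Since m = (1 + c)/(c + rr + e), the denominator satisfies c + rr + e = (1 + c)/m = (1 + 0.31) / 2.972875 ≈ 0.440651.
With c = 0.31 and e = 0.0977, the required reserve ratio is 0.440651 − 0.31 − 0.0977 = 0.032951.

0.033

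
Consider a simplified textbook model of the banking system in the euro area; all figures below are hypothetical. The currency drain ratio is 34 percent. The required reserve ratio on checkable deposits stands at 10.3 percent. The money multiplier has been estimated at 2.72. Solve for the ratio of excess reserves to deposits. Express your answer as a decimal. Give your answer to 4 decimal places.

0.0496

Using m = 2.72. Since m = (1 + c)/(c + rr + e), the denominator satisfies c + rr + e = (1 + c)/m = (1 + 0.34) / 2.72 ≈ 0.492647.
With c = 0.34 and rr = 0.103, the ratio of excess reserves to deposits is 0.492647 − 0.34 − 0.103 = 0.049647.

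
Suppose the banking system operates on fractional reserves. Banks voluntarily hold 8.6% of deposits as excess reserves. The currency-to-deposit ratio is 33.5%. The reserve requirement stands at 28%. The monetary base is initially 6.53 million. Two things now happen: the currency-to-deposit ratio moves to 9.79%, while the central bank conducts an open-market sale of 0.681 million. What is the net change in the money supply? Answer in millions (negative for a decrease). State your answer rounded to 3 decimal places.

1.407 million

Before: m₁ = (1 + 0.335) / (0.28 + 0.086 + 0.335) ≈ 1.90442, MB₁ = 6.53, so M₁ = 1.90442 × 6.53 ≈ 12.4359 million.
After: m₂ = (1 + 0.0979) / (0.28 + 0.086 + 0.0979) ≈ 2.36667, MB₂ = 6.53 − 0.681 = 5.849, so M₂ = 2.36667 × 5.849 ≈ 13.8427 million.
ΔM = M₂ − M₁ = 13.8427 − 12.4359 = 1.4068 million.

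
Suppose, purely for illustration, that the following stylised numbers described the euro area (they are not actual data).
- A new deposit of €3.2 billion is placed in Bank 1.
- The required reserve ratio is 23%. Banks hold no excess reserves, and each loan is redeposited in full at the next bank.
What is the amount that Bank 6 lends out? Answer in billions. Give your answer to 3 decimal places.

Each bank lends a fraction (1 − rr) = 0.7700 of the deposit it receives, so Bank 6 receives 3.2·0.7700^5 and lends 3.2·0.7700^6 ≈ 0.6670 billion.

€0.667 billion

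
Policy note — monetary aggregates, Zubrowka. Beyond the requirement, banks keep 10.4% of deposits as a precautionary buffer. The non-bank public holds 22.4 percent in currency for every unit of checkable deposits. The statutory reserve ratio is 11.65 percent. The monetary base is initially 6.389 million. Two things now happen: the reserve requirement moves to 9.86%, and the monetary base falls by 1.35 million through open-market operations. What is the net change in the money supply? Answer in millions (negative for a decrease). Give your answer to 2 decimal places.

-3.14 million

Before: m₁ = (1 + 0.224) / (0.1165 + 0.104 + 0.224) ≈ 2.7537, MB₁ = 6.389, so M₁ = 2.7537 × 6.389 ≈ 17.5934 million.
After: m₂ = (1 + 0.224) / (0.0986 + 0.104 + 0.224) ≈ 2.8692, MB₂ = 6.389 − 1.35 = 5.039, so M₂ = 2.8692 × 5.039 ≈ 14.4579 million.
ΔM = M₂ − M₁ = 14.4579 − 17.5934 = -3.1355 million.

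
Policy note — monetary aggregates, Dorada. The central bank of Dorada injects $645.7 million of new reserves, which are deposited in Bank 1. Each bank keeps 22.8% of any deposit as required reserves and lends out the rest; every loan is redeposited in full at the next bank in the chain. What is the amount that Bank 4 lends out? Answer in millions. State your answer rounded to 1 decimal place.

$229.4 million

Each bank lends a fraction (1 − rr) = 0.7720 of the deposit it receives, so Bank 4 receives 645.7·0.7720^3 and lends 645.7·0.7720^4 ≈ 229.3507 million.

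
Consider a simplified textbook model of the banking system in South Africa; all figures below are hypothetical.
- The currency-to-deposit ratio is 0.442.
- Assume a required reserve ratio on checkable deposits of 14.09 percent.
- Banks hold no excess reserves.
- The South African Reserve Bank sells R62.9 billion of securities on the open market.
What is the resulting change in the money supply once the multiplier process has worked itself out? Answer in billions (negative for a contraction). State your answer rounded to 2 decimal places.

The money multiplier is m = (1 + c) / (rr + c) = (1 + 0.442) / (0.1409 + 0.442) ≈ 2.47384.
The sale removes 62.9 billion of base, so ΔM = m × ΔMB = 2.47384 × (−62.9) ≈ -155.6045 billion.

-155.60 billion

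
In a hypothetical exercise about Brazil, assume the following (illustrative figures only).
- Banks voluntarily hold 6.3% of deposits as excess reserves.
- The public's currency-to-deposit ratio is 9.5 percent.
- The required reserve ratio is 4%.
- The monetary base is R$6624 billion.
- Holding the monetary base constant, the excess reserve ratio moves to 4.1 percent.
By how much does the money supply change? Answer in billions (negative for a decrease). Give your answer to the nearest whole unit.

R$4579 billion

Initially m₁ = (1 + 0.095) / (0.04 + 0.063 + 0.095) ≈ 5.53030, so M₁ = 5.53030 × 6624 = 36632.7072 billion.
After the change m₂ = (1 + 0.095) / (0.04 + 0.041 + 0.095) ≈ 6.22159, so M₂ = 6.22159 × 6624 ≈ 41211.8122 billion.
ΔM = M₂ − M₁ = 41211.8122 − 36632.7072 = 4579.105 billion.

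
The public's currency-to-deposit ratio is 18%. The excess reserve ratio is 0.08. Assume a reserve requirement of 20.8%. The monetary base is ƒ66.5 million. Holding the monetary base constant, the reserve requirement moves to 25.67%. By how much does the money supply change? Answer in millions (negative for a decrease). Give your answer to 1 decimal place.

Initially m₁ = (1 + 0.18) / (0.208 + 0.08 + 0.18) ≈ 2.5214, so M₁ = 2.5214 × 66.5 = 167.6731 million.
After the change m₂ = (1 + 0.18) / (0.2567 + 0.08 + 0.18) ≈ 2.2837, so M₂ = 2.2837 × 66.5 ≈ 151.8661 million.
ΔM = M₂ − M₁ = 151.8661 − 167.6731 = -15.807 million.

-15.8 million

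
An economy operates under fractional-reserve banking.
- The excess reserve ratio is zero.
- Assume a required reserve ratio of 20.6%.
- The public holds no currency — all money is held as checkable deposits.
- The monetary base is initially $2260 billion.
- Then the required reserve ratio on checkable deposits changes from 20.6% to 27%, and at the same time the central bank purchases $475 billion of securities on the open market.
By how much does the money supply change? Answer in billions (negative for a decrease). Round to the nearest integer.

-841 billion

Before: m₁ = 1 / (0.206) ≈ 4.85437, MB₁ = 2260, so M₁ = 4.85437 × 2260 = 10970.8762 billion.
After: m₂ = 1 / (0.27) ≈ 3.70370, MB₂ = 2260 + 475 = 2735, so M₂ = 3.70370 × 2735 = 10129.6195 billion.
ΔM = M₂ − M₁ = 10129.6195 − 10970.8762 = -841.2567 billion.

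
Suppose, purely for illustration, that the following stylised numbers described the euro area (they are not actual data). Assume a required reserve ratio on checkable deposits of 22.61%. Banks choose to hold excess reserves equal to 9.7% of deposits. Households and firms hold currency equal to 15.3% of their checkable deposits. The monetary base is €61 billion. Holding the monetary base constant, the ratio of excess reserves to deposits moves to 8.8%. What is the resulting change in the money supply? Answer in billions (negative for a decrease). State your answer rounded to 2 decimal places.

Initially m₁ = (1 + 0.153) / (0.2261 + 0.097 + 0.153) ≈ 2.42176, so M₁ = 2.42176 × 61 ≈ 147.7274 billion.
After the change m₂ = (1 + 0.153) / (0.2261 + 0.088 + 0.153) ≈ 2.46842, so M₂ = 2.46842 × 61 ≈ 150.5736 billion.
ΔM = M₂ − M₁ = 150.5736 − 147.7274 = 2.8462 billion.

€2.85 billion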